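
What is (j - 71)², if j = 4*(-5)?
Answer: 8281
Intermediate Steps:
j = -20
(j - 71)² = (-20 - 71)² = (-91)² = 8281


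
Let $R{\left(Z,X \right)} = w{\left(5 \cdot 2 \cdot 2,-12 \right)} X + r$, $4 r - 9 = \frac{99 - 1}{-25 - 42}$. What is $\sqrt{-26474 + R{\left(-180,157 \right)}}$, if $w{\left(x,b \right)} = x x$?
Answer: $\frac{\sqrt{652303491}}{134} \approx 190.6$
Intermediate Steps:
$w{\left(x,b \right)} = x^{2}$
$r = \frac{505}{268}$ ($r = \frac{9}{4} + \frac{\left(99 - 1\right) \frac{1}{-25 - 42}}{4} = \frac{9}{4} + \frac{98 \frac{1}{-67}}{4} = \frac{9}{4} + \frac{98 \left(- \frac{1}{67}\right)}{4} = \frac{9}{4} + \frac{1}{4} \left(- \frac{98}{67}\right) = \frac{9}{4} - \frac{49}{134} = \frac{505}{268} \approx 1.8843$)
$R{\left(Z,X \right)} = \frac{505}{268} + 400 X$ ($R{\left(Z,X \right)} = \left(5 \cdot 2 \cdot 2\right)^{2} X + \frac{505}{268} = \left(10 \cdot 2\right)^{2} X + \frac{505}{268} = 20^{2} X + \frac{505}{268} = 400 X + \frac{505}{268} = \frac{505}{268} + 400 X$)
$\sqrt{-26474 + R{\left(-180,157 \right)}} = \sqrt{-26474 + \left(\frac{505}{268} + 400 \cdot 157\right)} = \sqrt{-26474 + \left(\frac{505}{268} + 62800\right)} = \sqrt{-26474 + \frac{16830905}{268}} = \sqrt{\frac{9735873}{268}} = \frac{\sqrt{652303491}}{134}$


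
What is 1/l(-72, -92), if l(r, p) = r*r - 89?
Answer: 1/5095 ≈ 0.00019627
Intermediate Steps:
l(r, p) = -89 + r² (l(r, p) = r² - 89 = -89 + r²)
1/l(-72, -92) = 1/(-89 + (-72)²) = 1/(-89 + 5184) = 1/5095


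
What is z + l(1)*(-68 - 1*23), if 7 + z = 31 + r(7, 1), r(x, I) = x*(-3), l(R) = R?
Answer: -88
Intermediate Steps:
r(x, I) = -3*x
z = 3 (z = -7 + (31 - 3*7) = -7 + (31 - 21) = -7 + 10 = 3)
z + l(1)*(-68 - 1*23) = 3 + 1*(-68 - 1*23) = 3 + 1*(-68 - 23) = 3 + 1*(-91) = 3 - 91 = -88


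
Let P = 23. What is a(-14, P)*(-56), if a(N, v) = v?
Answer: -1288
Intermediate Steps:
a(-14, P)*(-56) = 23*(-56) = -1288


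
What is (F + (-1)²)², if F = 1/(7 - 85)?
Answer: 5929/6084 ≈ 0.97452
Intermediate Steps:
F = -1/78 (F = 1/(-78) = -1/78 ≈ -0.012821)
(F + (-1)²)² = (-1/78 + (-1)²)² = (-1/78 + 1)² = (77/78)² = 5929/6084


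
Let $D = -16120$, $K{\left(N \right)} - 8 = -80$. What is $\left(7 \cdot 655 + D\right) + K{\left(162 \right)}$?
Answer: $-11607$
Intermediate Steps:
$K{\left(N \right)} = -72$ ($K{\left(N \right)} = 8 - 80 = -72$)
$\left(7 \cdot 655 + D\right) + K{\left(162 \right)} = \left(7 \cdot 655 - 16120\right) - 72 = \left(4585 - 16120\right) - 72 = -11535 - 72 = -11607$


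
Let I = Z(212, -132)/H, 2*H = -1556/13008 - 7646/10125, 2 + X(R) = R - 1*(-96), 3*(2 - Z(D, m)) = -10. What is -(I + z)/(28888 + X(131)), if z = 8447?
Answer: -11569107019/39931137101 ≈ -0.28973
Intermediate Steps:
Z(D, m) = 16/3 (Z(D, m) = 2 - 1/3*(-10) = 2 + 10/3 = 16/3)
X(R) = 94 + R (X(R) = -2 + (R - 1*(-96)) = -2 + (R + 96) = -2 + (96 + R) = 94 + R)
H = -9601139/21951000 (H = (-1556/13008 - 7646/10125)/2 = (-1556*1/13008 - 7646*1/10125)/2 = (-389/3252 - 7646/10125)/2 = (1/2)*(-9601139/10975500) = -9601139/21951000 ≈ -0.43739)
I = -117072000/9601139 (I = 16/(3*(-9601139/21951000)) = (16/3)*(-21951000/9601139) = -117072000/9601139 ≈ -12.194)
-(I + z)/(28888 + X(131)) = -(-117072000/9601139 + 8447)/(28888 + (94 + 131)) = -80983749133/(9601139*(28888 + 225)) = -80983749133/(9601139*29113) = -1*11569107019/39931137101 = -11569107019/39931137101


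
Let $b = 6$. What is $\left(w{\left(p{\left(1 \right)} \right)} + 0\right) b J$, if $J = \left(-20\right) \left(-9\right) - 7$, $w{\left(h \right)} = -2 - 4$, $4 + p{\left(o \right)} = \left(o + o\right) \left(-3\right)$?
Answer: $-6228$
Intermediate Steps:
$p{\left(o \right)} = -4 - 6 o$ ($p{\left(o \right)} = -4 + \left(o + o\right) \left(-3\right) = -4 + 2 o \left(-3\right) = -4 - 6 o$)
$w{\left(h \right)} = -6$
$J = 173$ ($J = 180 - 7 = 173$)
$\left(w{\left(p{\left(1 \right)} \right)} + 0\right) b J = \left(-6 + 0\right) 6 \cdot 173 = \left(-6\right) 6 \cdot 173 = \left(-36\right) 173 = -6228$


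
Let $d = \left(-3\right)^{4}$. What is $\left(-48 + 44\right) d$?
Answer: $-324$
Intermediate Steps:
$d = 81$
$\left(-48 + 44\right) d = \left(-48 + 44\right) 81 = \left(-4\right) 81 = -324$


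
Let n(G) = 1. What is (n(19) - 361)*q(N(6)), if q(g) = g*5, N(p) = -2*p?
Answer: 21600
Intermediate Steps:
q(g) = 5*g
(n(19) - 361)*q(N(6)) = (1 - 361)*(5*(-2*6)) = -1800*(-12) = -360*(-60) = 21600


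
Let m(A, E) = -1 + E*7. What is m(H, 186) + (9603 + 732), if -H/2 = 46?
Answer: 11636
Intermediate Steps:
H = -92 (H = -2*46 = -92)
m(A, E) = -1 + 7*E
m(H, 186) + (9603 + 732) = (-1 + 7*186) + (9603 + 732) = (-1 + 1302) + 10335 = 1301 + 10335 = 11636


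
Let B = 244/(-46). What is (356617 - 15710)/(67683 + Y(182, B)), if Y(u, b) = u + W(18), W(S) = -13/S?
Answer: 6136326/1221557 ≈ 5.0234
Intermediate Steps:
B = -122/23 (B = 244*(-1/46) = -122/23 ≈ -5.3043)
Y(u, b) = -13/18 + u (Y(u, b) = u - 13/18 = -13/18 + u)
(356617 - 15710)/(67683 + Y(182, B)) = (356617 - 15710)/(67683 + (-13/18 + 182)) = 340907/(67683 + 3263/18) = 340907/(1221557/18) = 340907*(18/1221557) = 6136326/1221557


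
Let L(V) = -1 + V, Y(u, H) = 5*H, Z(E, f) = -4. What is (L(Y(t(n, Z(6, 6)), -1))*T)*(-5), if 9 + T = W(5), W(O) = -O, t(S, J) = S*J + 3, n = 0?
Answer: -420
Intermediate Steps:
t(S, J) = 3 + J*S (t(S, J) = J*S + 3 = 3 + J*S)
T = -14 (T = -9 - 1*5 = -9 - 5 = -14)
(L(Y(t(n, Z(6, 6)), -1))*T)*(-5) = ((-1 + 5*(-1))*(-14))*(-5) = ((-1 - 5)*(-14))*(-5) = -6*(-14)*(-5) = 84*(-5) = -420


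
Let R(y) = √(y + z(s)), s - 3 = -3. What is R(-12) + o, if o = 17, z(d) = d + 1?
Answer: 17 + I*√11 ≈ 17.0 + 3.3166*I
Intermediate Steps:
s = 0 (s = 3 - 3 = 0)
z(d) = 1 + d
R(y) = √(1 + y) (R(y) = √(y + (1 + 0)) = √(y + 1) = √(1 + y))
R(-12) + o = √(1 - 12) + 17 = √(-11) + 17 = I*√11 + 17 = 17 + I*√11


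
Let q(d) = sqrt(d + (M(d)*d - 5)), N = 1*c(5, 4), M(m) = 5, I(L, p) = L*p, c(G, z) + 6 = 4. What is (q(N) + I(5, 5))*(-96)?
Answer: -2400 - 96*I*sqrt(17) ≈ -2400.0 - 395.82*I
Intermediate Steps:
c(G, z) = -2 (c(G, z) = -6 + 4 = -2)
N = -2 (N = 1*(-2) = -2)
q(d) = sqrt(-5 + 6*d) (q(d) = sqrt(d + (5*d - 5)) = sqrt(d + (-5 + 5*d)) = sqrt(-5 + 6*d))
(q(N) + I(5, 5))*(-96) = (sqrt(-5 + 6*(-2)) + 5*5)*(-96) = (sqrt(-5 - 12) + 25)*(-96) = (sqrt(-17) + 25)*(-96) = (I*sqrt(17) + 25)*(-96) = (25 + I*sqrt(17))*(-96) = -2400 - 96*I*sqrt(17)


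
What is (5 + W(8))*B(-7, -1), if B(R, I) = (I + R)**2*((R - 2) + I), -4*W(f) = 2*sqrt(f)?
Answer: -3200 + 640*sqrt(2) ≈ -2294.9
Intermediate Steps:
W(f) = -sqrt(f)/2
B(R, I) = (I + R)**2*(-2 + I + R) (B(R, I) = (I + R)**2*((-2 + R) + I) = (I + R)**2*(-2 + I + R))
(5 + W(8))*B(-7, -1) = (5 - sqrt(2))*((-1 - 7)**2*(-2 - 1 - 7)) = (5 - sqrt(2))*((-8)**2*(-10)) = (5 - sqrt(2))*(64*(-10)) = (5 - sqrt(2))*(-640) = -3200 + 640*sqrt(2)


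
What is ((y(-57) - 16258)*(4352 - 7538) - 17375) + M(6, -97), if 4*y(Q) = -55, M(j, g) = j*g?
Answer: 103647677/2 ≈ 5.1824e+7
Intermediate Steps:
M(j, g) = g*j
y(Q) = -55/4 (y(Q) = (1/4)*(-55) = -55/4)
((y(-57) - 16258)*(4352 - 7538) - 17375) + M(6, -97) = ((-55/4 - 16258)*(4352 - 7538) - 17375) - 97*6 = (-65087/4*(-3186) - 17375) - 582 = (103683591/2 - 17375) - 582 = 103648841/2 - 582 = 103647677/2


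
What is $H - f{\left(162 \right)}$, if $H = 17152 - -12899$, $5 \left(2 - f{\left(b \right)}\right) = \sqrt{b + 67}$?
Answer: $30049 + \frac{\sqrt{229}}{5} \approx 30052.0$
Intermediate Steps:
$f{\left(b \right)} = 2 - \frac{\sqrt{67 + b}}{5}$ ($f{\left(b \right)} = 2 - \frac{\sqrt{b + 67}}{5} = 2 - \frac{\sqrt{67 + b}}{5}$)
$H = 30051$ ($H = 17152 + 12899 = 30051$)
$H - f{\left(162 \right)} = 30051 - \left(2 - \frac{\sqrt{67 + 162}}{5}\right) = 30051 - \left(2 - \frac{\sqrt{229}}{5}\right) = 30049 + \frac{\sqrt{229}}{5}$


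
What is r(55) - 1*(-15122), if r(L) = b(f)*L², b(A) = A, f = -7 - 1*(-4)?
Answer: 6047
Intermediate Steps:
f = -3 (f = -7 + 4 = -3)
r(L) = -3*L²
r(55) - 1*(-15122) = -3*55² - 1*(-15122) = -3*3025 + 15122 = -9075 + 15122 = 6047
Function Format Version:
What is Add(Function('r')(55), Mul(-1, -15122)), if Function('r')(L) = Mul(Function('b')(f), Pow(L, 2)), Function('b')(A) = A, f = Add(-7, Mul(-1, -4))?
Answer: 6047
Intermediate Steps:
f = -3 (f = Add(-7, 4) = -3)
Function('r')(L) = Mul(-3, Pow(L, 2))
Add(Function('r')(55), Mul(-1, -15122)) = Add(Mul(-3, Pow(55, 2)), Mul(-1, -15122)) = Add(Mul(-3, 3025), 15122) = Add(-9075, 15122) = 6047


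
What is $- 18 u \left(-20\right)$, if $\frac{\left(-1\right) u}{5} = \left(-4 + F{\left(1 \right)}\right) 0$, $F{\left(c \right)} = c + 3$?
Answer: $0$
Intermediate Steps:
$F{\left(c \right)} = 3 + c$
$u = 0$ ($u = - 5 \left(-4 + \left(3 + 1\right)\right) 0 = - 5 \left(-4 + 4\right) 0 = - 5 \cdot 0 \cdot 0 = \left(-5\right) 0 = 0$)
$- 18 u \left(-20\right) = \left(-18\right) 0 \left(-20\right) = 0 \left(-20\right) = 0$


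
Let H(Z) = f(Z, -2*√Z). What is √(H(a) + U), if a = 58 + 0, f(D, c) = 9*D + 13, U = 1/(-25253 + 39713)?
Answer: √27966005115/7230 ≈ 23.130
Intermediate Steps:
U = 1/14460 ≈ 6.9156e-5
f(D, c) = 13 + 9*D
a = 58
H(Z) = 13 + 9*Z
√(H(a) + U) = √((13 + 9*58) + 1/14460) = √((13 + 522) + 1/14460) = √(535 + 1/14460) = √(7736101/14460) = √27966005115/7230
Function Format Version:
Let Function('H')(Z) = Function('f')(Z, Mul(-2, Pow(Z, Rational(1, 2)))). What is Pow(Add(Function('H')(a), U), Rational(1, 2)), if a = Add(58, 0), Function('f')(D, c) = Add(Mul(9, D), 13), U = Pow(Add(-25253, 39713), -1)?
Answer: Mul(Rational(1, 7230), Pow(27966005115, Rational(1, 2))) ≈ 23.130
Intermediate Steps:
U = Rational(1, 14460) (U = Pow(14460, -1) = Rational(1, 14460) ≈ 6.9156e-5)
Function('f')(D, c) = Add(13, Mul(9, D))
a = 58
Function('H')(Z) = Add(13, Mul(9, Z))
Pow(Add(Function('H')(a), U), Rational(1, 2)) = Pow(Add(Add(13, Mul(9, 58)), Rational(1, 14460)), Rational(1, 2)) = Pow(Add(Add(13, 522), Rational(1, 14460)), Rational(1, 2)) = Pow(Add(535, Rational(1, 14460)), Rational(1, 2)) = Pow(Rational(7736101, 14460), Rational(1, 2)) = Mul(Rational(1, 7230), Pow(27966005115, Rational(1, 2)))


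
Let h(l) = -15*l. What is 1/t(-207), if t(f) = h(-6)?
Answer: 1/90 ≈ 0.011111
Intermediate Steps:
t(f) = 90 (t(f) = -15*(-6) = 90)
1/t(-207) = 1/90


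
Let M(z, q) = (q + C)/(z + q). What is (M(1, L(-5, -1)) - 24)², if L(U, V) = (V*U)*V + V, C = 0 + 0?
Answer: 12996/25 ≈ 519.84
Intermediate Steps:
C = 0
L(U, V) = V + U*V² (L(U, V) = (U*V)*V + V = U*V² + V = V + U*V²)
M(z, q) = q/(q + z) (M(z, q) = (q + 0)/(z + q) = q/(q + z))
(M(1, L(-5, -1)) - 24)² = ((-(1 - 5*(-1)))/(-(1 - 5*(-1)) + 1) - 24)² = ((-(1 + 5))/(-(1 + 5) + 1) - 24)² = ((-1*6)/(-1*6 + 1) - 24)² = (-6/(-6 + 1) - 24)² = (-6/(-5) - 24)² = (-6*(-⅕) - 24)² = (6/5 - 24)² = (-114/5)² = 12996/25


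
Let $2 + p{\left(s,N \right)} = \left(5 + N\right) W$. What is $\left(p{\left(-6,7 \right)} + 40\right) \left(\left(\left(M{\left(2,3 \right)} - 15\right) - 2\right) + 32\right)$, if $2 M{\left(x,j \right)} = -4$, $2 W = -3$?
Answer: $260$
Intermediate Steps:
$W = - \frac{3}{2}$ ($W = \frac{1}{2} \left(-3\right) = - \frac{3}{2} \approx -1.5$)
$M{\left(x,j \right)} = -2$ ($M{\left(x,j \right)} = \frac{1}{2} \left(-4\right) = -2$)
$p{\left(s,N \right)} = - \frac{19}{2} - \frac{3 N}{2}$ ($p{\left(s,N \right)} = -2 + \left(5 + N\right) \left(- \frac{3}{2}\right) = -2 - \left(\frac{15}{2} + \frac{3 N}{2}\right) = - \frac{19}{2} - \frac{3 N}{2}$)
$\left(p{\left(-6,7 \right)} + 40\right) \left(\left(\left(M{\left(2,3 \right)} - 15\right) - 2\right) + 32\right) = \left(\left(- \frac{19}{2} - \frac{21}{2}\right) + 40\right) \left(\left(\left(-2 - 15\right) - 2\right) + 32\right) = \left(-20 + 40\right) \left(\left(-17 - 2\right) + 32\right) = 20 \left(-19 + 32\right) = 20 \cdot 13 = 260$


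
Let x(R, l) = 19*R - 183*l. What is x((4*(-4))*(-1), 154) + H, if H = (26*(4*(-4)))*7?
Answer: -30790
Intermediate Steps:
x(R, l) = -183*l + 19*R
H = -2912 (H = (26*(-16))*7 = -416*7 = -2912)
x((4*(-4))*(-1), 154) + H = (-183*154 + 19*((4*(-4))*(-1))) - 2912 = (-28182 + 19*(-16*(-1))) - 2912 = (-28182 + 19*16) - 2912 = (-28182 + 304) - 2912 = -27878 - 2912 = -30790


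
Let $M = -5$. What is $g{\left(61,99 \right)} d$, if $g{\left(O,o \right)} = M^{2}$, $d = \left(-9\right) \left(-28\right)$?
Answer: $6300$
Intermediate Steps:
$d = 252$
$g{\left(O,o \right)} = 25$ ($g{\left(O,o \right)} = \left(-5\right)^{2} = 25$)
$g{\left(61,99 \right)} d = 25 \cdot 252 = 6300$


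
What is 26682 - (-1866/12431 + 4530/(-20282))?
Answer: 3363653935143/126062771 ≈ 26682.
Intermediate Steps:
26682 - (-1866/12431 + 4530/(-20282)) = 26682 - (-1866*1/12431 + 4530*(-1/20282)) = 26682 - (-1866/12431 - 2265/10141) = 26682 - 1*(-47079321/126062771) = 26682 + 47079321/126062771 = 3363653935143/126062771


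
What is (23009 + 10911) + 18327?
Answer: 52247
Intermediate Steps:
(23009 + 10911) + 18327 = 33920 + 18327 = 52247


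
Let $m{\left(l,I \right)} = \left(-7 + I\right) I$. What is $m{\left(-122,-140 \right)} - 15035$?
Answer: $5545$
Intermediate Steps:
$m{\left(l,I \right)} = I \left(-7 + I\right)$
$m{\left(-122,-140 \right)} - 15035 = - 140 \left(-7 - 140\right) - 15035 = \left(-140\right) \left(-147\right) - 15035 = 20580 - 15035 = 5545$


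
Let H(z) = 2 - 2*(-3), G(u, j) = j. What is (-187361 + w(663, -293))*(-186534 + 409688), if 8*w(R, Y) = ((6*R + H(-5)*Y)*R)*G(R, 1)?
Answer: -23182688021/2 ≈ -1.1591e+10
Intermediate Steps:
H(z) = 8 (H(z) = 2 + 6 = 8)
w(R, Y) = R*(6*R + 8*Y)/8 (w(R, Y) = (((6*R + 8*Y)*R)*1)/8 = ((R*(6*R + 8*Y))*1)/8 = (R*(6*R + 8*Y))/8 = R*(6*R + 8*Y)/8)
(-187361 + w(663, -293))*(-186534 + 409688) = (-187361 + (¼)*663*(3*663 + 4*(-293)))*(-186534 + 409688) = (-187361 + (¼)*663*(1989 - 1172))*223154 = (-187361 + (¼)*663*817)*223154 = (-187361 + 541671/4)*223154 = -207773/4*223154 = -23182688021/2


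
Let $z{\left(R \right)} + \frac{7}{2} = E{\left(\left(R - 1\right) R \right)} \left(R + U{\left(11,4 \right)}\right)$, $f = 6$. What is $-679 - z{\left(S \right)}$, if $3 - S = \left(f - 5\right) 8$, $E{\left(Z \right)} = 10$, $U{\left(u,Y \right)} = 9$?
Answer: $- \frac{1431}{2} \approx -715.5$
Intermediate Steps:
$S = -5$ ($S = 3 - \left(6 - 5\right) 8 = 3 - 1 \cdot 8 = 3 - 8 = -5$)
$z{\left(R \right)} = \frac{173}{2} + 10 R$ ($z{\left(R \right)} = - \frac{7}{2} + 10 \left(R + 9\right) = - \frac{7}{2} + 10 \left(9 + R\right) = - \frac{7}{2} + \left(90 + 10 R\right) = \frac{173}{2} + 10 R$)
$-679 - z{\left(S \right)} = -679 - \left(\frac{173}{2} + 10 \left(-5\right)\right) = -679 - \left(\frac{173}{2} - 50\right) = -679 - \frac{73}{2} = - \frac{1431}{2}$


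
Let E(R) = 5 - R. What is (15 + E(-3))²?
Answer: 529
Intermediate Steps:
(15 + E(-3))² = (15 + (5 - 1*(-3)))² = (15 + (5 + 3))² = (15 + 8)² = 23² = 529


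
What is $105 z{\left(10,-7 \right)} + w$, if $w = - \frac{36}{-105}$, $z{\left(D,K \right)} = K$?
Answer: $- \frac{25713}{35} \approx -734.66$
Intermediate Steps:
$w = \frac{12}{35}$ ($w = \left(-36\right) \left(- \frac{1}{105}\right) = \frac{12}{35} \approx 0.34286$)
$105 z{\left(10,-7 \right)} + w = 105 \left(-7\right) + \frac{12}{35} = -735 + \frac{12}{35} = - \frac{25713}{35}$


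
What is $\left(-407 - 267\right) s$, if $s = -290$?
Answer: $195460$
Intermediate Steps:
$\left(-407 - 267\right) s = \left(-407 - 267\right) \left(-290\right) = \left(-674\right) \left(-290\right) = 195460$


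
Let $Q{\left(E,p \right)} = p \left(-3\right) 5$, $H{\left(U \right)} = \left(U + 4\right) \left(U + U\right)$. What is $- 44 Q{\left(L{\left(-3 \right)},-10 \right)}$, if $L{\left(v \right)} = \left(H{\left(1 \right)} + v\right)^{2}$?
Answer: $-6600$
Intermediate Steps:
$H{\left(U \right)} = 2 U \left(4 + U\right)$ ($H{\left(U \right)} = \left(4 + U\right) 2 U = 2 U \left(4 + U\right)$)
$L{\left(v \right)} = \left(10 + v\right)^{2}$ ($L{\left(v \right)} = \left(2 \cdot 1 \left(4 + 1\right) + v\right)^{2} = \left(2 \cdot 1 \cdot 5 + v\right)^{2} = \left(10 + v\right)^{2}$)
$Q{\left(E,p \right)} = - 15 p$ ($Q{\left(E,p \right)} = - 3 p 5 = - 15 p$)
$- 44 Q{\left(L{\left(-3 \right)},-10 \right)} = - 44 \left(\left(-15\right) \left(-10\right)\right) = \left(-44\right) 150 = -6600$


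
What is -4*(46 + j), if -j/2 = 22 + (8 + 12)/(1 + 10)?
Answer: 72/11 ≈ 6.5455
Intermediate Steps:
j = -524/11 (j = -2*(22 + (8 + 12)/(1 + 10)) = -2*(22 + 20/11) = -2*262/11 = -524/11 ≈ -47.636)
-4*(46 + j) = -4*(46 - 524/11) = -4*(-18/11) = 72/11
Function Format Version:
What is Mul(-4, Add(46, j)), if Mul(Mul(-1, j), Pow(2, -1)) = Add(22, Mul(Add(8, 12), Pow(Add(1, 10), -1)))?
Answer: Rational(72, 11) ≈ 6.5455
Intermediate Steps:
j = Rational(-524, 11) (j = Mul(-2, Add(22, Mul(Add(8, 12), Pow(Add(1, 10), -1)))) = Mul(-2, Add(22, Mul(20, Pow(11, -1)))) = Mul(-2, Add(22, Mul(20, Rational(1, 11)))) = Mul(-2, Add(22, Rational(20, 11))) = Mul(-2, Rational(262, 11)) = Rational(-524, 11) ≈ -47.636)
Mul(-4, Add(46, j)) = Mul(-4, Add(46, Rational(-524, 11))) = Mul(-4, Rational(-18, 11)) = Rational(72, 11)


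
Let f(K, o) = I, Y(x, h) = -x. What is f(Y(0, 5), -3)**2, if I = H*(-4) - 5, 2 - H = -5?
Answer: 1089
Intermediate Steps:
H = 7 (H = 2 - 1*(-5) = 2 + 5 = 7)
I = -33 (I = 7*(-4) - 5 = -28 - 5 = -33)
f(K, o) = -33
f(Y(0, 5), -3)**2 = (-33)**2 = 1089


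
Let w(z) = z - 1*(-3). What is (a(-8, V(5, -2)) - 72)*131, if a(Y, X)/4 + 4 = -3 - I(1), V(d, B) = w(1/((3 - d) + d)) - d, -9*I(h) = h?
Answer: -117376/9 ≈ -13042.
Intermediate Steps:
I(h) = -h/9
w(z) = 3 + z (w(z) = z + 3 = 3 + z)
V(d, B) = 10/3 - d (V(d, B) = (3 + 1/((3 - d) + d)) - d = (3 + 1/3) - d = 10/3 - d)
a(Y, X) = -248/9 (a(Y, X) = -16 + 4*(-3 - (-1)/9) = -16 + 4*(-3 - 1*(-1/9)) = -16 + 4*(-3 + 1/9) = -16 + 4*(-26/9) = -16 - 104/9 = -248/9)
(a(-8, V(5, -2)) - 72)*131 = (-248/9 - 72)*131 = -896/9*131 = -117376/9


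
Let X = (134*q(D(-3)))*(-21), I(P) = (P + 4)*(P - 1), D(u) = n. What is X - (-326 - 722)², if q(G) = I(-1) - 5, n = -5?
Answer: -1067350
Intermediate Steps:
D(u) = -5
I(P) = (-1 + P)*(4 + P) (I(P) = (4 + P)*(-1 + P) = (-1 + P)*(4 + P))
q(G) = -11 (q(G) = (-4 + (-1)² + 3*(-1)) - 5 = (-4 + 1 - 3) - 5 = -6 - 5 = -11)
X = 30954 (X = (134*(-11))*(-21) = -1474*(-21) = 30954)
X - (-326 - 722)² = 30954 - (-326 - 722)² = 30954 - 1*(-1048)² = 30954 - 1*1098304 = 30954 - 1098304 = -1067350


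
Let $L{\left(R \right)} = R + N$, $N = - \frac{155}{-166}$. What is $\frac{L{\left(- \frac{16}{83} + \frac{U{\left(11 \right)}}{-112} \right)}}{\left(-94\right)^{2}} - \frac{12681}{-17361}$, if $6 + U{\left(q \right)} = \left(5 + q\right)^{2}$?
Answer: $\frac{57853876853}{79223505312} \approx 0.73026$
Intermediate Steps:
$N = \frac{155}{166}$ ($N = \left(-155\right) \left(- \frac{1}{166}\right) = \frac{155}{166} \approx 0.93373$)
$U{\left(q \right)} = -6 + \left(5 + q\right)^{2}$
$L{\left(R \right)} = \frac{155}{166} + R$ ($L{\left(R \right)} = R + \frac{155}{166} = \frac{155}{166} + R$)
$\frac{L{\left(- \frac{16}{83} + \frac{U{\left(11 \right)}}{-112} \right)}}{\left(-94\right)^{2}} - \frac{12681}{-17361} = \frac{\frac{155}{166} + \left(- \frac{16}{83} + \frac{-6 + \left(5 + 11\right)^{2}}{-112}\right)}{\left(-94\right)^{2}} - \frac{12681}{-17361} = \frac{\frac{155}{166} + \left(\left(-16\right) \frac{1}{83} + \left(-6 + 16^{2}\right) \left(- \frac{1}{112}\right)\right)}{8836} - - \frac{1409}{1929} = \left(\frac{155}{166} + \left(- \frac{16}{83} + \left(-6 + 256\right) \left(- \frac{1}{112}\right)\right)\right) \frac{1}{8836} + \frac{1409}{1929} = \left(\frac{155}{166} + \left(- \frac{16}{83} + 250 \left(- \frac{1}{112}\right)\right)\right) \frac{1}{8836} + \frac{1409}{1929} = \left(\frac{155}{166} - \frac{11271}{4648}\right) \frac{1}{8836} + \frac{1409}{1929} = \left(- \frac{6931}{4648}\right) \frac{1}{8836} + \frac{1409}{1929} = - \frac{6931}{41069728} + \frac{1409}{1929} = \frac{57853876853}{79223505312}$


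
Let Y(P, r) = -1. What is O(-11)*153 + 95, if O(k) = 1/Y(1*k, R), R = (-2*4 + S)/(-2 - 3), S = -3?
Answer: -58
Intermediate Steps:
R = 11/5 (R = (-2*4 - 3)/(-2 - 3) = (-8 - 3)/(-5) = -11*(-1/5) = 11/5 ≈ 2.2000)
O(k) = -1 (O(k) = 1/(-1) = -1)
O(-11)*153 + 95 = -1*153 + 95 = -153 + 95 = -58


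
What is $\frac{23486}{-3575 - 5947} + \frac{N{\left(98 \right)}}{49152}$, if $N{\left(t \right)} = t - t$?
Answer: $- \frac{11743}{4761} \approx -2.4665$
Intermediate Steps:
$N{\left(t \right)} = 0$
$\frac{23486}{-3575 - 5947} + \frac{N{\left(98 \right)}}{49152} = \frac{23486}{-3575 - 5947} + \frac{0}{49152} = \frac{23486}{-9522} + 0 \cdot \frac{1}{49152} = 23486 \left(- \frac{1}{9522}\right) + 0 = - \frac{11743}{4761} + 0 = - \frac{11743}{4761}$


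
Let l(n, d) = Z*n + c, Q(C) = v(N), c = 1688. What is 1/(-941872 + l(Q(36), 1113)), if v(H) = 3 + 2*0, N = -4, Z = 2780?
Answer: -1/931844 ≈ -1.0731e-6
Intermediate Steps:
v(H) = 3 (v(H) = 3 + 0 = 3)
Q(C) = 3
l(n, d) = 1688 + 2780*n (l(n, d) = 2780*n + 1688 = 1688 + 2780*n)
1/(-941872 + l(Q(36), 1113)) = 1/(-941872 + (1688 + 2780*3)) = 1/(-941872 + (1688 + 8340)) = 1/(-941872 + 10028) = 1/(-931844) = -1/931844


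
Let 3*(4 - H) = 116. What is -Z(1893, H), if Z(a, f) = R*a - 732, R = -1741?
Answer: 3296445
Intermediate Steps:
H = -104/3 (H = 4 - 1/3*116 = 4 - 116/3 = -104/3 ≈ -34.667)
Z(a, f) = -732 - 1741*a (Z(a, f) = -1741*a - 732 = -732 - 1741*a)
-Z(1893, H) = -(-732 - 1741*1893) = -(-732 - 3295713) = -1*(-3296445) = 3296445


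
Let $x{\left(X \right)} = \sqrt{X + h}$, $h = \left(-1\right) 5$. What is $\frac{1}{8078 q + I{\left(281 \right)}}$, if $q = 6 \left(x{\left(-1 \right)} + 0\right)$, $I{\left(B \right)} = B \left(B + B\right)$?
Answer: $\frac{78961}{19517120114} - \frac{12117 i \sqrt{6}}{9758560057} \approx 4.0457 \cdot 10^{-6} - 3.0415 \cdot 10^{-6} i$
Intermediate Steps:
$h = -5$
$I{\left(B \right)} = 2 B^{2}$ ($I{\left(B \right)} = B 2 B = 2 B^{2}$)
$x{\left(X \right)} = \sqrt{-5 + X}$ ($x{\left(X \right)} = \sqrt{X - 5} = \sqrt{-5 + X}$)
$q = 6 i \sqrt{6}$ ($q = 6 \left(\sqrt{-5 - 1} + 0\right) = 6 \left(\sqrt{-6} + 0\right) = 6 \left(i \sqrt{6} + 0\right) = 6 i \sqrt{6} \approx 14.697 i$)
$\frac{1}{8078 q + I{\left(281 \right)}} = \frac{1}{8078 \cdot 6 i \sqrt{6} + 2 \cdot 281^{2}} = \frac{1}{48468 i \sqrt{6} + 2 \cdot 78961} = \frac{1}{48468 i \sqrt{6} + 157922} = \frac{1}{157922 + 48468 i \sqrt{6}}$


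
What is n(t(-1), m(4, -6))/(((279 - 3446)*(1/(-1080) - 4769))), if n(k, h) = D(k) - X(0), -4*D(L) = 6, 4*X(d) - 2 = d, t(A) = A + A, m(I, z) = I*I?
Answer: -2160/16311700007 ≈ -1.3242e-7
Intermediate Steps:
m(I, z) = I**2
t(A) = 2*A
X(d) = 1/2 + d/4
D(L) = -3/2 (D(L) = -1/4*6 = -3/2)
n(k, h) = -2 (n(k, h) = -3/2 - (1/2 + (1/4)*0) = -3/2 - (1/2 + 0) = -3/2 - 1*1/2 = -3/2 - 1/2 = -2)
n(t(-1), m(4, -6))/(((279 - 3446)*(1/(-1080) - 4769))) = -2*1/((279 - 3446)*(1/(-1080) - 4769)) = -2*(-1/(3167*(-1/1080 - 4769))) = -2/((-3167*(-5150521/1080))) = -2/16311700007/1080 = -2*1080/16311700007 = -2160/16311700007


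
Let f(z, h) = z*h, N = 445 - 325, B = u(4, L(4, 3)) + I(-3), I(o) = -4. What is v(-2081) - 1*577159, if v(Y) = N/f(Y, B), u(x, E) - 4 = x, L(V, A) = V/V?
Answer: -1201067909/2081 ≈ -5.7716e+5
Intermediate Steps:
L(V, A) = 1
u(x, E) = 4 + x
B = 4 (B = (4 + 4) - 4 = 8 - 4 = 4)
N = 120
f(z, h) = h*z
v(Y) = 30/Y (v(Y) = 120/((4*Y)) = 120*(1/(4*Y)) = 30/Y)
v(-2081) - 1*577159 = 30/(-2081) - 1*577159 = 30*(-1/2081) - 577159 = -30/2081 - 577159 = -1201067909/2081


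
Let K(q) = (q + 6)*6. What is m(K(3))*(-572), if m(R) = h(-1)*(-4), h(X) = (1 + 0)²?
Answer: 2288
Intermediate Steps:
h(X) = 1 (h(X) = 1² = 1)
K(q) = 36 + 6*q (K(q) = (6 + q)*6 = 36 + 6*q)
m(R) = -4 (m(R) = 1*(-4) = -4)
m(K(3))*(-572) = -4*(-572) = 2288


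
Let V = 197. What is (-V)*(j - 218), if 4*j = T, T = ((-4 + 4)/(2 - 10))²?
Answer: 42946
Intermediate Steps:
T = 0 (T = (0/(-8))² = (0*(-⅛))² = 0² = 0)
j = 0 (j = (¼)*0 = 0)
(-V)*(j - 218) = (-1*197)*(0 - 218) = -197*(-218) = 42946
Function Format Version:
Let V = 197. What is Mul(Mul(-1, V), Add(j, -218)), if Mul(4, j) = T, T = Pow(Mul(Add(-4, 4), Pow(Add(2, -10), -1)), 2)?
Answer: 42946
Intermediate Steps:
T = 0 (T = Pow(Mul(0, Pow(-8, -1)), 2) = Pow(Mul(0, Rational(-1, 8)), 2) = Pow(0, 2) = 0)
j = 0 (j = Mul(Rational(1, 4), 0) = 0)
Mul(Mul(-1, V), Add(j, -218)) = Mul(Mul(-1, 197), Add(0, -218)) = Mul(-197, -218) = 42946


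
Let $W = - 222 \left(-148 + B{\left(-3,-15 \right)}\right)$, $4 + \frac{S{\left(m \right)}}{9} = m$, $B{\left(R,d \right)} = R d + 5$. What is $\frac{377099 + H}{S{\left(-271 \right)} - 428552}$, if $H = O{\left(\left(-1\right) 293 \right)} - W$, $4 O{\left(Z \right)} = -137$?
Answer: $- \frac{1421235}{1724108} \approx -0.82433$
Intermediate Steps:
$O{\left(Z \right)} = - \frac{137}{4}$ ($O{\left(Z \right)} = \frac{1}{4} \left(-137\right) = - \frac{137}{4}$)
$B{\left(R,d \right)} = 5 + R d$
$S{\left(m \right)} = -36 + 9 m$
$W = 21756$ ($W = - 222 \left(-148 + \left(5 - -45\right)\right) = - 222 \left(-148 + \left(5 + 45\right)\right) = - 222 \left(-148 + 50\right) = \left(-222\right) \left(-98\right) = 21756$)
$H = - \frac{87161}{4}$ ($H = - \frac{137}{4} - 21756 = - \frac{87161}{4} \approx -21790.0$)
$\frac{377099 + H}{S{\left(-271 \right)} - 428552} = \frac{377099 - \frac{87161}{4}}{\left(-36 + 9 \left(-271\right)\right) - 428552} = \frac{1421235}{4 \left(\left(-36 - 2439\right) - 428552\right)} = \frac{1421235}{4 \left(-2475 - 428552\right)} = \frac{1421235}{4 \left(-431027\right)} = \frac{1421235}{4} \left(- \frac{1}{431027}\right) = - \frac{1421235}{1724108}$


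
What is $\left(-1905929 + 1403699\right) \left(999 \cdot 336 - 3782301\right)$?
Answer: $1731004500510$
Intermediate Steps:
$\left(-1905929 + 1403699\right) \left(999 \cdot 336 - 3782301\right) = - 502230 \left(335664 - 3782301\right) = \left(-502230\right) \left(-3446637\right) = 1731004500510$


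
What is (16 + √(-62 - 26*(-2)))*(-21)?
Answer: -336 - 21*I*√10 ≈ -336.0 - 66.408*I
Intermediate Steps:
(16 + √(-62 - 26*(-2)))*(-21) = (16 + √(-62 + 52))*(-21) = (16 + √(-10))*(-21) = (16 + I*√10)*(-21) = -336 - 21*I*√10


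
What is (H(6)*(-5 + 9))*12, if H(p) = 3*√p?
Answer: 144*√6 ≈ 352.73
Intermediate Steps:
(H(6)*(-5 + 9))*12 = ((3*√6)*(-5 + 9))*12 = ((3*√6)*4)*12 = (12*√6)*12 = 144*√6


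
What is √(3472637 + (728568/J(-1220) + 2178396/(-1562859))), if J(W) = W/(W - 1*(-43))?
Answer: 3*√1301435922466144992855/52963555 ≈ 2043.4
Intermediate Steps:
J(W) = W/(43 + W) (J(W) = W/(W + 43) = W/(43 + W))
√(3472637 + (728568/J(-1220) + 2178396/(-1562859))) = √(3472637 + (728568/((-1220/(43 - 1220))) + 2178396/(-1562859))) = √(3472637 + (728568/((-1220/(-1177))) + 2178396*(-1/1562859))) = √(3472637 + (728568/((-1220*(-1/1177))) - 242044/173651)) = √(3472637 + (728568/(1220/1177) - 242044/173651)) = √(3472637 + (728568*(1177/1220) - 242044/173651)) = √(3472637 + (214381134/305 - 242044/173651)) = √(3472637 + 37227424476814/52963555) = √(221150625221349/52963555) = 3*√1301435922466144992855/52963555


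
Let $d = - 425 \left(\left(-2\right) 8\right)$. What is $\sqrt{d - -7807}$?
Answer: $3 \sqrt{1623} \approx 120.86$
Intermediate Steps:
$d = 6800$ ($d = \left(-425\right) \left(-16\right) = 6800$)
$\sqrt{d - -7807} = \sqrt{6800 - -7807} = \sqrt{6800 + 7807} = \sqrt{14607} = 3 \sqrt{1623}$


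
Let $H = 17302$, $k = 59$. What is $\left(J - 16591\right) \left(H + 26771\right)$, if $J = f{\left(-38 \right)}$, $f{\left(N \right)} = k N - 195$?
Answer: $-838621044$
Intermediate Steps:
$f{\left(N \right)} = -195 + 59 N$ ($f{\left(N \right)} = 59 N - 195 = -195 + 59 N$)
$J = -2437$ ($J = -195 + 59 \left(-38\right) = -195 - 2242 = -2437$)
$\left(J - 16591\right) \left(H + 26771\right) = \left(-2437 - 16591\right) \left(17302 + 26771\right) = \left(-19028\right) 44073 = -838621044$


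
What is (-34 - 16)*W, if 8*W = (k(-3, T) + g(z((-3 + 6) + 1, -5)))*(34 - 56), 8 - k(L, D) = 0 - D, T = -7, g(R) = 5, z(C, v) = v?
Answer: 825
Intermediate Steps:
k(L, D) = 8 + D (k(L, D) = 8 - (0 - D) = 8 - (-1)*D = 8 + D)
W = -33/2 (W = (((8 - 7) + 5)*(34 - 56))/8 = ((1 + 5)*(-22))/8 = (6*(-22))/8 = (⅛)*(-132) = -33/2 ≈ -16.500)
(-34 - 16)*W = (-34 - 16)*(-33/2) = -50*(-33/2) = 825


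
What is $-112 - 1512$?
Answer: $-1624$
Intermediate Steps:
$-112 - 1512 = -1624$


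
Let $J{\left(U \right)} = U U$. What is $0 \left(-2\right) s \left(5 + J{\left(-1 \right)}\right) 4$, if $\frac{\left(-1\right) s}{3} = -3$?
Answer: $0$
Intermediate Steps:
$s = 9$ ($s = \left(-3\right) \left(-3\right) = 9$)
$J{\left(U \right)} = U^{2}$
$0 \left(-2\right) s \left(5 + J{\left(-1 \right)}\right) 4 = 0 \left(-2\right) 9 \left(5 + \left(-1\right)^{2}\right) 4 = 0 \cdot 9 \left(5 + 1\right) 4 = 0 \cdot 6 \cdot 4 = 0 \cdot 24 = 0$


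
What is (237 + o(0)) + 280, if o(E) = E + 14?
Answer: 531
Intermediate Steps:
o(E) = 14 + E
(237 + o(0)) + 280 = (237 + (14 + 0)) + 280 = (237 + 14) + 280 = 251 + 280 = 531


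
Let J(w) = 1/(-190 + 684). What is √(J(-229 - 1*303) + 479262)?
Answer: √116957181926/494 ≈ 692.29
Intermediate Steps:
J(w) = 1/494
√(J(-229 - 1*303) + 479262) = √(1/494 + 479262) = √(236755429/494) = √116957181926/494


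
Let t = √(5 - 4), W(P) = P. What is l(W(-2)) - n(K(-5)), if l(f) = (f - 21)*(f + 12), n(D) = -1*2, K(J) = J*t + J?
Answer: -228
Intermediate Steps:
t = 1 (t = √1 = 1)
K(J) = 2*J (K(J) = J*1 + J = J + J = 2*J)
n(D) = -2
l(f) = (-21 + f)*(12 + f)
l(W(-2)) - n(K(-5)) = (-252 + (-2)² - 9*(-2)) - 1*(-2) = (-252 + 4 + 18) + 2 = -230 + 2 = -228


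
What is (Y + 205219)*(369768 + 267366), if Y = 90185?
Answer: 188211932136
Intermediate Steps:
(Y + 205219)*(369768 + 267366) = (90185 + 205219)*(369768 + 267366) = 295404*637134 = 188211932136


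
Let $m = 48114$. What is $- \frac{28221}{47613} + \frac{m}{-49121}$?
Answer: $- \frac{1225698541}{779599391} \approx -1.5722$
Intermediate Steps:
$- \frac{28221}{47613} + \frac{m}{-49121} = - \frac{28221}{47613} + \frac{48114}{-49121} = \left(-28221\right) \frac{1}{47613} + 48114 \left(- \frac{1}{49121}\right) = - \frac{9407}{15871} - \frac{48114}{49121} = - \frac{1225698541}{779599391}$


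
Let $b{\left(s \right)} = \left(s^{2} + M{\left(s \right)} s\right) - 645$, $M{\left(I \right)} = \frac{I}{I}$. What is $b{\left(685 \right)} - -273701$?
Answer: $742966$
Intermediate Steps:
$M{\left(I \right)} = 1$
$b{\left(s \right)} = -645 + s + s^{2}$ ($b{\left(s \right)} = \left(s^{2} + 1 s\right) - 645 = \left(s^{2} + s\right) - 645 = \left(s + s^{2}\right) - 645 = -645 + s + s^{2}$)
$b{\left(685 \right)} - -273701 = \left(-645 + 685 + 685^{2}\right) - -273701 = \left(-645 + 685 + 469225\right) + 273701 = 469265 + 273701 = 742966$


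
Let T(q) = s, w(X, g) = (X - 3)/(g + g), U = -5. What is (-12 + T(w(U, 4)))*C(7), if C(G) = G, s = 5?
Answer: -49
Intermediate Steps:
w(X, g) = (-3 + X)/(2*g) (w(X, g) = (-3 + X)/((2*g)) = (-3 + X)*(1/(2*g)) = (-3 + X)/(2*g))
T(q) = 5
(-12 + T(w(U, 4)))*C(7) = (-12 + 5)*7 = -7*7 = -49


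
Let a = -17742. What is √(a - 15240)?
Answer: I*√32982 ≈ 181.61*I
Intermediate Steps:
√(a - 15240) = √(-17742 - 15240) = √(-32982) = I*√32982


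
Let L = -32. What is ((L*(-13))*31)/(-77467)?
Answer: -992/5959 ≈ -0.16647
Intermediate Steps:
((L*(-13))*31)/(-77467) = (-32*(-13)*31)/(-77467) = (416*31)*(-1/77467) = 12896*(-1/77467) = -992/5959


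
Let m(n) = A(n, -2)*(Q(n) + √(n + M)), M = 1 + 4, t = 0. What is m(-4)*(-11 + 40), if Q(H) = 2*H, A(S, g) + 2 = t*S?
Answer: 406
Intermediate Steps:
A(S, g) = -2 (A(S, g) = -2 + 0*S = -2 + 0 = -2)
M = 5
m(n) = -4*n - 2*√(5 + n) (m(n) = -2*(2*n + √(n + 5)) = -2*(2*n + √(5 + n)) = -2*(√(5 + n) + 2*n) = -4*n - 2*√(5 + n))
m(-4)*(-11 + 40) = (-4*(-4) - 2*√(5 - 4))*(-11 + 40) = (16 - 2*√1)*29 = (16 - 2*1)*29 = (16 - 2)*29 = 14*29 = 406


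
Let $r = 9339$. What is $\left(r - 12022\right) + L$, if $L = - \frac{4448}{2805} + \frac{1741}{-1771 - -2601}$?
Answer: $- \frac{1249046957}{465630} \approx -2682.5$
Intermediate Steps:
$L = \frac{238333}{465630}$ ($L = \left(-4448\right) \frac{1}{2805} + \frac{1741}{-1771 + 2601} = - \frac{4448}{2805} + \frac{1741}{830} = \frac{238333}{465630} \approx 0.51185$)
$\left(r - 12022\right) + L = \left(9339 - 12022\right) + \frac{238333}{465630} = -2683 + \frac{238333}{465630} = - \frac{1249046957}{465630}$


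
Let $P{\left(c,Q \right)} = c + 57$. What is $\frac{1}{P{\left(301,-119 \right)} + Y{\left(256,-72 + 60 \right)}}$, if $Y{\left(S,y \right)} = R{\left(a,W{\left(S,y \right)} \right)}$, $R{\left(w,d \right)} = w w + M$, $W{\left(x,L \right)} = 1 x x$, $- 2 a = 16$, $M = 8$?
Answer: $\frac{1}{430} \approx 0.0023256$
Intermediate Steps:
$a = -8$ ($a = \left(- \frac{1}{2}\right) 16 = -8$)
$W{\left(x,L \right)} = x^{2}$ ($W{\left(x,L \right)} = x x = x^{2}$)
$R{\left(w,d \right)} = 8 + w^{2}$ ($R{\left(w,d \right)} = w w + 8 = w^{2} + 8 = 8 + w^{2}$)
$Y{\left(S,y \right)} = 72$ ($Y{\left(S,y \right)} = 8 + \left(-8\right)^{2} = 8 + 64 = 72$)
$P{\left(c,Q \right)} = 57 + c$
$\frac{1}{P{\left(301,-119 \right)} + Y{\left(256,-72 + 60 \right)}} = \frac{1}{\left(57 + 301\right) + 72} = \frac{1}{358 + 72} = \frac{1}{430}$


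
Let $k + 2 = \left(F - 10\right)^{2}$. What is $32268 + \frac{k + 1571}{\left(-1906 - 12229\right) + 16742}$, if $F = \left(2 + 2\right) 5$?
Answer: $\frac{84124345}{2607} \approx 32269.0$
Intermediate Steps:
$F = 20$ ($F = 4 \cdot 5 = 20$)
$k = 98$ ($k = -2 + \left(20 - 10\right)^{2} = -2 + 10^{2} = -2 + 100 = 98$)
$32268 + \frac{k + 1571}{\left(-1906 - 12229\right) + 16742} = 32268 + \frac{98 + 1571}{\left(-1906 - 12229\right) + 16742} = 32268 + \frac{1669}{-14135 + 16742} = 32268 + \frac{1669}{2607} = \frac{84124345}{2607}$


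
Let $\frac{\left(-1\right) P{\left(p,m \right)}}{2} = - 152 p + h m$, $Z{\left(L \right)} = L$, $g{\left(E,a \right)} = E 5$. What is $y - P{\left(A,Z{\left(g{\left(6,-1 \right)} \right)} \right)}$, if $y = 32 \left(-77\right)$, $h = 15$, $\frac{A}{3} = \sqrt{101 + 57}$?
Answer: $-1564 - 912 \sqrt{158} \approx -13028.0$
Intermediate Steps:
$g{\left(E,a \right)} = 5 E$
$A = 3 \sqrt{158}$ ($A = 3 \sqrt{101 + 57} = 3 \sqrt{158} \approx 37.709$)
$y = -2464$
$P{\left(p,m \right)} = - 30 m + 304 p$ ($P{\left(p,m \right)} = - 2 \left(- 152 p + 15 m\right) = - 30 m + 304 p$)
$y - P{\left(A,Z{\left(g{\left(6,-1 \right)} \right)} \right)} = -2464 - \left(- 30 \cdot 5 \cdot 6 + 304 \cdot 3 \sqrt{158}\right) = -2464 - \left(\left(-30\right) 30 + 912 \sqrt{158}\right) = -2464 - \left(-900 + 912 \sqrt{158}\right) = -2464 + \left(900 - 912 \sqrt{158}\right) = -1564 - 912 \sqrt{158}$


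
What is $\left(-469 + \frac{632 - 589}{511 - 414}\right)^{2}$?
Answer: $\frac{2065702500}{9409} \approx 2.1955 \cdot 10^{5}$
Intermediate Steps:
$\left(-469 + \frac{632 - 589}{511 - 414}\right)^{2} = \left(-469 + \frac{43}{97}\right)^{2} = \left(- \frac{45450}{97}\right)^{2} = \frac{2065702500}{9409}$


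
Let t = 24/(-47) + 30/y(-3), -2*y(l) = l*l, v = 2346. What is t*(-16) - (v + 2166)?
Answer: -620000/141 ≈ -4397.2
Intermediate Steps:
y(l) = -l²/2 (y(l) = -l*l/2 = -l²/2)
t = -1012/141 (t = 24/(-47) + 30/((-½*(-3)²)) = 24*(-1/47) + 30/((-½*9)) = -24/47 + 30/(-9/2) = -24/47 + 30*(-2/9) = -24/47 - 20/3 = -1012/141 ≈ -7.1773)
t*(-16) - (v + 2166) = -1012/141*(-16) - (2346 + 2166) = 16192/141 - 1*4512 = 16192/141 - 4512 = -620000/141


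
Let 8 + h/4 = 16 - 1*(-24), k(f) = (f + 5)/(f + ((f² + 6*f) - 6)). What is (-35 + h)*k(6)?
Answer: 341/24 ≈ 14.208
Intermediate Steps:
k(f) = (5 + f)/(-6 + f² + 7*f) (k(f) = (5 + f)/(f + (-6 + f² + 6*f)) = (5 + f)/(-6 + f² + 7*f))
h = 128 (h = -32 + 4*(16 - 1*(-24)) = -32 + 4*(16 + 24) = -32 + 4*40 = -32 + 160 = 128)
(-35 + h)*k(6) = (-35 + 128)*((5 + 6)/(-6 + 6² + 7*6)) = 93*(11/(-6 + 36 + 42)) = 93*(11/72) = 341/24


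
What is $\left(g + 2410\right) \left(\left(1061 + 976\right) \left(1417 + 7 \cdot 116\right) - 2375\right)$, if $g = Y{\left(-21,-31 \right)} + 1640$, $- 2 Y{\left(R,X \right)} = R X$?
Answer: $16902146001$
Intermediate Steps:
$Y{\left(R,X \right)} = - \frac{R X}{2}$
$g = \frac{2629}{2}$ ($g = \left(- \frac{1}{2}\right) \left(-21\right) \left(-31\right) + 1640 = - \frac{651}{2} + 1640 = \frac{2629}{2} \approx 1314.5$)
$\left(g + 2410\right) \left(\left(1061 + 976\right) \left(1417 + 7 \cdot 116\right) - 2375\right) = \left(\frac{2629}{2} + 2410\right) \left(\left(1061 + 976\right) \left(1417 + 7 \cdot 116\right) - 2375\right) = \frac{7449 \left(2037 \left(1417 + 812\right) - 2375\right)}{2} = \frac{7449 \left(2037 \cdot 2229 - 2375\right)}{2} = \frac{7449 \left(4540473 - 2375\right)}{2} = \frac{7449}{2} \cdot 4538098 = 16902146001$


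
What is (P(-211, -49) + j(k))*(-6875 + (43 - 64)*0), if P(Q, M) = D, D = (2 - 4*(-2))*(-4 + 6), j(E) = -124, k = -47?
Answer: 715000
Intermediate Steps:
D = 20 (D = (2 + 8)*2 = 10*2 = 20)
P(Q, M) = 20
(P(-211, -49) + j(k))*(-6875 + (43 - 64)*0) = (20 - 124)*(-6875 + (43 - 64)*0) = -104*(-6875 - 21*0) = -104*(-6875 + 0) = -104*(-6875) = 715000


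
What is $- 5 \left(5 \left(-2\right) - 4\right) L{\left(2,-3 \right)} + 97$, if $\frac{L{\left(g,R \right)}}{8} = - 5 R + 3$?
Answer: $10177$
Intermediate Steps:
$L{\left(g,R \right)} = 24 - 40 R$ ($L{\left(g,R \right)} = 8 \left(- 5 R + 3\right) = 8 \left(3 - 5 R\right) = 24 - 40 R$)
$- 5 \left(5 \left(-2\right) - 4\right) L{\left(2,-3 \right)} + 97 = - 5 \left(5 \left(-2\right) - 4\right) \left(24 - -120\right) + 97 = - 5 \left(-10 - 4\right) \left(24 + 120\right) + 97 = \left(-5\right) \left(-14\right) 144 + 97 = 70 \cdot 144 + 97 = 10080 + 97 = 10177$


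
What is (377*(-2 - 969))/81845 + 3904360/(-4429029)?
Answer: -1940873703143/362493878505 ≈ -5.3542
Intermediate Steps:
(377*(-2 - 969))/81845 + 3904360/(-4429029) = (377*(-971))*(1/81845) + 3904360*(-1/4429029) = -366067*1/81845 - 3904360/4429029 = -366067/81845 - 3904360/4429029 = -1940873703143/362493878505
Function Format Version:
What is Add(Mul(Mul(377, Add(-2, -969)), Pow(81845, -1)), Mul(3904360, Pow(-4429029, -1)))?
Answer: Rational(-1940873703143, 362493878505) ≈ -5.3542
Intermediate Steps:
Add(Mul(Mul(377, Add(-2, -969)), Pow(81845, -1)), Mul(3904360, Pow(-4429029, -1))) = Add(Mul(Mul(377, -971), Rational(1, 81845)), Mul(3904360, Rational(-1, 4429029))) = Add(Mul(-366067, Rational(1, 81845)), Rational(-3904360, 4429029)) = Add(Rational(-366067, 81845), Rational(-3904360, 4429029)) = Rational(-1940873703143, 362493878505)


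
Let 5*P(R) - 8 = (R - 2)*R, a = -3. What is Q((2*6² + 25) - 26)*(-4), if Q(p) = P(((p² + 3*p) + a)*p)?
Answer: -555979009628/5 ≈ -1.1120e+11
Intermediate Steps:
P(R) = 8/5 + R*(-2 + R)/5 (P(R) = 8/5 + ((R - 2)*R)/5 = 8/5 + ((-2 + R)*R)/5 = 8/5 + (R*(-2 + R))/5 = 8/5 + R*(-2 + R)/5)
Q(p) = 8/5 - 2*p*(-3 + p² + 3*p)/5 + p²*(-3 + p² + 3*p)²/5 (Q(p) = 8/5 - 2*((p² + 3*p) - 3)*p/5 + (((p² + 3*p) - 3)*p)²/5 = 8/5 - 2*(-3 + p² + 3*p)*p/5 + ((-3 + p² + 3*p)*p)²/5 = 8/5 - 2*p*(-3 + p² + 3*p)/5 + (p*(-3 + p² + 3*p))²/5 = 8/5 - 2*p*(-3 + p² + 3*p)/5 + (p²*(-3 + p² + 3*p)²)/5 = 8/5 - 2*p*(-3 + p² + 3*p)/5 + p²*(-3 + p² + 3*p)²/5)
Q((2*6² + 25) - 26)*(-4) = (8/5 - 2*((2*6² + 25) - 26)*(-3 + ((2*6² + 25) - 26)² + 3*((2*6² + 25) - 26))/5 + ((2*6² + 25) - 26)²*(-3 + ((2*6² + 25) - 26)² + 3*((2*6² + 25) - 26))²/5)*(-4) = (8/5 - 2*((2*36 + 25) - 26)*(-3 + ((2*36 + 25) - 26)² + 3*((2*36 + 25) - 26))/5 + ((2*36 + 25) - 26)²*(-3 + ((2*36 + 25) - 26)² + 3*((2*36 + 25) - 26))²/5)*(-4) = (8/5 - 2*((72 + 25) - 26)*(-3 + ((72 + 25) - 26)² + 3*((72 + 25) - 26))/5 + ((72 + 25) - 26)²*(-3 + ((72 + 25) - 26)² + 3*((72 + 25) - 26))²/5)*(-4) = (8/5 - 2*(97 - 26)*(-3 + (97 - 26)² + 3*(97 - 26))/5 + (97 - 26)²*(-3 + (97 - 26)² + 3*(97 - 26))²/5)*(-4) = (8/5 - ⅖*71*(-3 + 71² + 3*71) + (⅕)*71²*(-3 + 71² + 3*71)²)*(-4) = (8/5 - ⅖*71*(-3 + 5041 + 213) + (⅕)*5041*(-3 + 5041 + 213)²)*(-4) = (8/5 - ⅖*71*5251 + (⅕)*5041*5251²)*(-4) = (8/5 - 745642/5 + (⅕)*5041*27573001)*(-4) = (8/5 - 745642/5 + 138995498041/5)*(-4) = (138994752407/5)*(-4) = -555979009628/5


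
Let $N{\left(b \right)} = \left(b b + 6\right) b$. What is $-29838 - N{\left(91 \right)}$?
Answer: $-783955$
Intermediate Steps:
$N{\left(b \right)} = b \left(6 + b^{2}\right)$ ($N{\left(b \right)} = \left(b^{2} + 6\right) b = \left(6 + b^{2}\right) b = b \left(6 + b^{2}\right)$)
$-29838 - N{\left(91 \right)} = -29838 - 91 \left(6 + 91^{2}\right) = -29838 - 91 \left(6 + 8281\right) = -29838 - 91 \cdot 8287 = -29838 - 754117 = -783955$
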